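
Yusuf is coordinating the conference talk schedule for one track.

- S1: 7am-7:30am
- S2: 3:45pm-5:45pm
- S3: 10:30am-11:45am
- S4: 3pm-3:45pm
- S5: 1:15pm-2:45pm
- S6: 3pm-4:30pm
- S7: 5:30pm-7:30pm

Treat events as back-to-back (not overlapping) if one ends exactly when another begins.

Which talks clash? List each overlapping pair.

Two intervals overlap when each starts before the other ends.
Sorted by start: S1, S3, S5, S4, S6, S2, S7.
S3 starts after S1 ends — done with S1.
S5 starts after S3 ends — done with S3.
S4 starts after S5 ends — done with S5.
S6 starts before S4 ends → S4 and S6 overlap.
S2 starts exactly when S4 ends (back-to-back, no overlap) — done with S4.
S2 starts before S6 ends → S6 and S2 overlap.
S7 starts after S6 ends.
S7 starts before S2 ends → S2 and S7 overlap.

S2 & S6, S2 & S7, S4 & S6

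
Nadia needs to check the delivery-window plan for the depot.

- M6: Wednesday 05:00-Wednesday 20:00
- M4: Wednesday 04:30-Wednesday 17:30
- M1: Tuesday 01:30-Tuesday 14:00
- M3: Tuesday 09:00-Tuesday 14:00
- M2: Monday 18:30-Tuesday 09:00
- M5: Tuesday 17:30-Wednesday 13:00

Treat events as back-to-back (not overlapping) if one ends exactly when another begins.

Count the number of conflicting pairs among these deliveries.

5

Check each pair: they overlap iff neither finishes before the other starts.
Sorted by start: M2, M1, M3, M5, M4, M6.
M1 starts before M2 ends → M2 and M1 overlap.
M3 starts exactly when M2 ends (back-to-back, no overlap), so M2 has no further overlaps.
M3 starts before M1 ends → M1 and M3 overlap.
M5 starts after M1 ends, so M1 has no further overlaps.
M5 starts after M3 ends, so M3 has no further overlaps.
M4 starts before M5 ends → M5 and M4 overlap.
M6 starts before M5 ends → M5 and M6 overlap.
M6 starts before M4 ends → M4 and M6 overlap.
Overlapping pairs: M1 & M2, M1 & M3, M4 & M5, M4 & M6, M5 & M6 — 5 in total.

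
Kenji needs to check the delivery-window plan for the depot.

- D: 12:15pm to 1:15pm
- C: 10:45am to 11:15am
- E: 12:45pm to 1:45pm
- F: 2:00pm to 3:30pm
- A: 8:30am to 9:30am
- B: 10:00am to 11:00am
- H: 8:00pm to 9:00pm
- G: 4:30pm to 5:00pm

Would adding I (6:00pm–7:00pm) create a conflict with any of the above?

A: ends 9:30am at or before I starts 6:00pm → clear.
B: ends 11:00am at or before I starts 6:00pm → clear.
C: ends 11:15am at or before I starts 6:00pm → clear.
D: ends 1:15pm at or before I starts 6:00pm → clear.
E: ends 1:45pm at or before I starts 6:00pm → clear.
F: ends 3:30pm at or before I starts 6:00pm → clear.
G: ends 5:00pm at or before I starts 6:00pm → clear.
H: starts 8:00pm at or after I ends 7:00pm → clear.

No — it doesn't clash with anything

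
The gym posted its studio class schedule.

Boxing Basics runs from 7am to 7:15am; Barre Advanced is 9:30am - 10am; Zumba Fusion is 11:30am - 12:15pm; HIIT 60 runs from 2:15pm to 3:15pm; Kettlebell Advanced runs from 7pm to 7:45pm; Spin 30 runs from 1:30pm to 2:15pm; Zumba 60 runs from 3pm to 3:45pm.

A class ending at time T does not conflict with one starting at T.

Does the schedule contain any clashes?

Yes

Check each pair: they overlap iff neither finishes before the other starts.
Sorted by start: Boxing Basics, Barre Advanced, Zumba Fusion, Spin 30, HIIT 60, Zumba 60, Kettlebell Advanced.
Barre Advanced starts after Boxing Basics ends; Boxing Basics is clear from here.
Zumba Fusion starts after Barre Advanced ends; Barre Advanced is clear from here.
Spin 30 starts after Zumba Fusion ends; Zumba Fusion is clear from here.
HIIT 60 starts exactly when Spin 30 ends (back-to-back, no overlap); Spin 30 is clear from here.
Zumba 60 starts before HIIT 60 ends → HIIT 60 and Zumba 60 overlap.
That's a conflict, so the schedule is not conflict-free.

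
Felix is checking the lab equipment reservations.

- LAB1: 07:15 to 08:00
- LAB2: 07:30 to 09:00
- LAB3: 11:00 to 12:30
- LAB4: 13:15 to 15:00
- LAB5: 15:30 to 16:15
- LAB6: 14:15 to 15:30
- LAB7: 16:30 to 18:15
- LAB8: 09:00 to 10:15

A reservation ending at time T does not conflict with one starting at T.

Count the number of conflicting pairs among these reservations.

2

Sorted by start: LAB1, LAB2, LAB8, LAB3, LAB4, LAB6, LAB5, LAB7.
LAB2 starts before LAB1 ends → LAB1 and LAB2 overlap.
LAB8 starts after LAB1 ends; LAB1 is clear from here.
LAB8 starts exactly when LAB2 ends (back-to-back, no overlap); LAB2 is clear from here.
LAB3 starts after LAB8 ends; LAB8 is clear from here.
LAB4 starts after LAB3 ends; LAB3 is clear from here.
LAB6 starts before LAB4 ends → LAB4 and LAB6 overlap.
LAB5 starts after LAB4 ends; LAB4 is clear from here.
LAB5 starts exactly when LAB6 ends (back-to-back, no overlap); LAB6 is clear from here.
LAB7 starts after LAB5 ends.
Overlapping pairs: LAB1 & LAB2, LAB4 & LAB6 — 2 in total.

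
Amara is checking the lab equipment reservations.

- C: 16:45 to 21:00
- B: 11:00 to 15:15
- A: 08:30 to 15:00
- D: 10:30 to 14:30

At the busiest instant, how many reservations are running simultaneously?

Walk through starts and ends in time order (an end at T is processed before a start at T):
08:30 start A → 1
10:30 start D → 2
11:00 start B → 3
14:30 end D → 2
15:00 end A → 1
15:15 end B → 0
16:45 start C → 1
21:00 end C → 0
Peak is 3, at 11:00 (A, B, D).

3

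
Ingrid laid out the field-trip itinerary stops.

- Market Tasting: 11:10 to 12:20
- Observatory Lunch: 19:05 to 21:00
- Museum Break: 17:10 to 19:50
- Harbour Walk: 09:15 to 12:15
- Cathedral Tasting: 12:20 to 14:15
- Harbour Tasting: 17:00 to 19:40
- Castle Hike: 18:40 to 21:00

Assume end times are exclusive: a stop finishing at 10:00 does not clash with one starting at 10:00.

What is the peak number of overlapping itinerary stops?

Sort all start/end points and keep a running count:
09:15 start Harbour Walk → 1
11:10 start Market Tasting → 2
12:15 end Harbour Walk → 1
12:20 end Market Tasting → 0
12:20 start Cathedral Tasting → 1
14:15 end Cathedral Tasting → 0
17:00 start Harbour Tasting → 1
17:10 start Museum Break → 2
18:40 start Castle Hike → 3
19:05 start Observatory Lunch → 4
19:40 end Harbour Tasting → 3
19:50 end Museum Break → 2
21:00 end Castle Hike → 1
21:00 end Observatory Lunch → 0
Peak is 4, at 19:05 (Castle Hike, Harbour Tasting, Museum Break, Observatory Lunch).

4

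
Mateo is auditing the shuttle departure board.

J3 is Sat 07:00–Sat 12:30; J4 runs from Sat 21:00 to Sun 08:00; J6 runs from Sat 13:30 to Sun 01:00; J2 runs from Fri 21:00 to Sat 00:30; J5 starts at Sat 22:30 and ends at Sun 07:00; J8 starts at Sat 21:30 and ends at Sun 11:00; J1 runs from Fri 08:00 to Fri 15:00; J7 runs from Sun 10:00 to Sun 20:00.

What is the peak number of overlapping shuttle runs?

Sort all start/end points and keep a running count:
Fri 08:00 start J1 → 1
Fri 15:00 end J1 → 0
Fri 21:00 start J2 → 1
Sat 00:30 end J2 → 0
Sat 07:00 start J3 → 1
Sat 12:30 end J3 → 0
Sat 13:30 start J6 → 1
Sat 21:00 start J4 → 2
Sat 21:30 start J8 → 3
Sat 22:30 start J5 → 4
Sun 01:00 end J6 → 3
Sun 07:00 end J5 → 2
Sun 08:00 end J4 → 1
Sun 10:00 start J7 → 2
Sun 11:00 end J8 → 1
Sun 20:00 end J7 → 0
Peak is 4, at Sat 22:30 (J4, J5, J6, J8).

4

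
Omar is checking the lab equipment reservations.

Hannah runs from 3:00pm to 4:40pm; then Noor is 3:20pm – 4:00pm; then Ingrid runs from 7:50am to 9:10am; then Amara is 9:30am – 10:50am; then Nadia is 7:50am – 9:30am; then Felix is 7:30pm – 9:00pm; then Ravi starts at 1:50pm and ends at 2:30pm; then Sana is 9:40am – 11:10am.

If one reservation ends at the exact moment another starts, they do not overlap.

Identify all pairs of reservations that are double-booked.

Sorted by start: Nadia, Ingrid, Amara, Sana, Ravi, Hannah, Noor, Felix.
Ingrid starts before Nadia ends → Nadia and Ingrid overlap.
Amara starts exactly when Nadia ends (back-to-back, no overlap), so nothing later overlaps Nadia either.
Amara starts after Ingrid ends, so nothing later overlaps Ingrid either.
Sana starts before Amara ends → Amara and Sana overlap.
Ravi starts after Amara ends, so nothing later overlaps Amara either.
Ravi starts after Sana ends, so nothing later overlaps Sana either.
Hannah starts after Ravi ends, so nothing later overlaps Ravi either.
Noor starts before Hannah ends → Hannah and Noor overlap.
Felix starts after Hannah ends.
Felix starts after Noor ends.

Amara & Sana, Hannah & Noor, Ingrid & Nadia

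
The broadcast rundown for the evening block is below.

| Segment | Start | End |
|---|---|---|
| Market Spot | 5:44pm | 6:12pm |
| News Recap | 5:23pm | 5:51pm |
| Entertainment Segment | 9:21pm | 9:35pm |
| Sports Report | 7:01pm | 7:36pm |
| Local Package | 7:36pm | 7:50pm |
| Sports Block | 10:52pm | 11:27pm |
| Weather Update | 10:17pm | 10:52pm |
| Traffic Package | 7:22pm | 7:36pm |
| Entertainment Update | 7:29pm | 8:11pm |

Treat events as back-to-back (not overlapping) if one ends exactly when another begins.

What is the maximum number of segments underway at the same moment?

Sweep the timeline, counting +1 at each start and −1 at each end (ends before starts at a tie):
5:23pm start News Recap → 1
5:44pm start Market Spot → 2
5:51pm end News Recap → 1
6:12pm end Market Spot → 0
7:01pm start Sports Report → 1
7:22pm start Traffic Package → 2
7:29pm start Entertainment Update → 3
7:36pm end Sports Report → 2
7:36pm end Traffic Package → 1
7:36pm start Local Package → 2
7:50pm end Local Package → 1
8:11pm end Entertainment Update → 0
9:21pm start Entertainment Segment → 1
9:35pm end Entertainment Segment → 0
10:17pm start Weather Update → 1
10:52pm end Weather Update → 0
10:52pm start Sports Block → 1
11:27pm end Sports Block → 0
Peak is 3, at 7:29pm (Entertainment Update, Sports Report, Traffic Package).

3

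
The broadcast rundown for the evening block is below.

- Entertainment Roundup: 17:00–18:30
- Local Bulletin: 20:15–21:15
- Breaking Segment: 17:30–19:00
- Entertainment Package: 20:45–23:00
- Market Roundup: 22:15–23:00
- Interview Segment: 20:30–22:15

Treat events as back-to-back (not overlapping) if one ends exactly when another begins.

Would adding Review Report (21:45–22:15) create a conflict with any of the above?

Yes — it overlaps Entertainment Package, Interview Segment

Entertainment Roundup: ends 18:30 at or before Review Report starts 21:45 → clear.
Breaking Segment: ends 19:00 at or before Review Report starts 21:45 → clear.
Local Bulletin: ends 21:15 at or before Review Report starts 21:45 → clear.
Interview Segment: starts 20:30 before Review Report ends 22:15, and ends 22:15 after Review Report starts 21:45 → overlap.
Entertainment Package: starts 20:45 before Review Report ends 22:15, and ends 23:00 after Review Report starts 21:45 → overlap.
Market Roundup: starts 22:15 at or after Review Report ends 22:15 → clear.
Review Report overlaps Entertainment Package, Interview Segment.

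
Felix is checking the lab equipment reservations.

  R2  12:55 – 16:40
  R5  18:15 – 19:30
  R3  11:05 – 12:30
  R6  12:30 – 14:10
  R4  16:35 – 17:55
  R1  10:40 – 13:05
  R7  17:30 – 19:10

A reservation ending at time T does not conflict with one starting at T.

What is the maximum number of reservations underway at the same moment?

3

Walk through starts and ends in time order (an end at T is processed before a start at T):
10:40 start R1 → 1
11:05 start R3 → 2
12:30 end R3 → 1
12:30 start R6 → 2
12:55 start R2 → 3
13:05 end R1 → 2
14:10 end R6 → 1
16:35 start R4 → 2
16:40 end R2 → 1
17:30 start R7 → 2
17:55 end R4 → 1
18:15 start R5 → 2
19:10 end R7 → 1
19:30 end R5 → 0
Peak is 3, at 12:55 (R1, R2, R6).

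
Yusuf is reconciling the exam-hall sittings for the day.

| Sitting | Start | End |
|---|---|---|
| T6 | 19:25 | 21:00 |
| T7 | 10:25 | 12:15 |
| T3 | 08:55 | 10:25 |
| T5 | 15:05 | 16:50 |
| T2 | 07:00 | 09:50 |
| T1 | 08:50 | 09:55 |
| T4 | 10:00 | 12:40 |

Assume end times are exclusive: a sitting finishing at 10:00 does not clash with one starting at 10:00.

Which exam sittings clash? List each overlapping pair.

T1 & T2, T1 & T3, T2 & T3, T3 & T4, T4 & T7

Sorted by start: T2, T1, T3, T4, T7, T5, T6.
T1 starts before T2 ends → T2 and T1 overlap.
T3 starts before T2 ends → T2 and T3 overlap.
T4 starts after T2 ends — done with T2.
T3 starts before T1 ends → T1 and T3 overlap.
T4 starts after T1 ends — done with T1.
T4 starts before T3 ends → T3 and T4 overlap.
T7 starts exactly when T3 ends (back-to-back, no overlap) — done with T3.
T7 starts before T4 ends → T4 and T7 overlap.
T5 starts after T4 ends — done with T4.
T5 starts after T7 ends — done with T7.
T6 starts after T5 ends.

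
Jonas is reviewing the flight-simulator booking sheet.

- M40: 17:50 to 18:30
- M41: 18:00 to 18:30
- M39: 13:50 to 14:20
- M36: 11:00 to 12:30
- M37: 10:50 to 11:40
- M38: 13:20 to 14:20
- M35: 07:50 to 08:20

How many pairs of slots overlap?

Sorted by start: M35, M37, M36, M38, M39, M40, M41.
M37 starts after M35 ends; M35 is clear from here.
M36 starts before M37 ends → M37 and M36 overlap.
M38 starts after M37 ends; M37 is clear from here.
M38 starts after M36 ends; M36 is clear from here.
M39 starts before M38 ends → M38 and M39 overlap.
M40 starts after M38 ends; M38 is clear from here.
M40 starts after M39 ends; M39 is clear from here.
M41 starts before M40 ends → M40 and M41 overlap.
Overlapping pairs: M36 & M37, M38 & M39, M40 & M41 — 3 in total.

3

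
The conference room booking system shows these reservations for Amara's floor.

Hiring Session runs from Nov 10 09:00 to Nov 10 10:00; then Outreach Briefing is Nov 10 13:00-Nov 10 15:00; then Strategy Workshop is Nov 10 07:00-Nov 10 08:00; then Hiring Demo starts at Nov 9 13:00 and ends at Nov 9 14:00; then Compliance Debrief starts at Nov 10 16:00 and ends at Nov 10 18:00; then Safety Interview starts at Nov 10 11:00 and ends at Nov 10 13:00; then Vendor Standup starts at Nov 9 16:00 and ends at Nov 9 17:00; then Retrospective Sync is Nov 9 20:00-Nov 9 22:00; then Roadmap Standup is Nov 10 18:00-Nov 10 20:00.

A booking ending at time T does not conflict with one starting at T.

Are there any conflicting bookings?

Sorted by start: Hiring Demo, Vendor Standup, Retrospective Sync, Strategy Workshop, Hiring Session, Safety Interview, Outreach Briefing, Compliance Debrief, Roadmap Standup.
Vendor Standup starts after Hiring Demo ends — done with Hiring Demo.
Retrospective Sync starts after Vendor Standup ends — done with Vendor Standup.
Strategy Workshop starts after Retrospective Sync ends — done with Retrospective Sync.
Hiring Session starts after Strategy Workshop ends — done with Strategy Workshop.
Safety Interview starts after Hiring Session ends — done with Hiring Session.
Outreach Briefing starts exactly when Safety Interview ends (back-to-back, no overlap) — done with Safety Interview.
Compliance Debrief starts after Outreach Briefing ends — done with Outreach Briefing.
Roadmap Standup starts exactly when Compliance Debrief ends (back-to-back, no overlap).
Every pair is clear; the schedule has no overlaps.

No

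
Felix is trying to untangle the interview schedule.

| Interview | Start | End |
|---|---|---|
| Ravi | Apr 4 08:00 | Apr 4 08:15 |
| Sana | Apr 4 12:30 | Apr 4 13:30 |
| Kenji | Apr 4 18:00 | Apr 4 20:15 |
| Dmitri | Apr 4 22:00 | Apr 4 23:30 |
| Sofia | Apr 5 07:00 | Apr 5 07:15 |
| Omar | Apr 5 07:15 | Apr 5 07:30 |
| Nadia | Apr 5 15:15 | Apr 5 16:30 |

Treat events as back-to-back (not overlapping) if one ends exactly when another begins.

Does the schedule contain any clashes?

No

Check each pair: they overlap iff neither finishes before the other starts.
Sorted by start: Ravi, Sana, Kenji, Dmitri, Sofia, Omar, Nadia.
Sana starts after Ravi ends; Ravi is clear from here.
Kenji starts after Sana ends; Sana is clear from here.
Dmitri starts after Kenji ends; Kenji is clear from here.
Sofia starts after Dmitri ends; Dmitri is clear from here.
Omar starts exactly when Sofia ends (back-to-back, no overlap); Sofia is clear from here.
Nadia starts after Omar ends.
Every pair is clear; the schedule has no overlaps.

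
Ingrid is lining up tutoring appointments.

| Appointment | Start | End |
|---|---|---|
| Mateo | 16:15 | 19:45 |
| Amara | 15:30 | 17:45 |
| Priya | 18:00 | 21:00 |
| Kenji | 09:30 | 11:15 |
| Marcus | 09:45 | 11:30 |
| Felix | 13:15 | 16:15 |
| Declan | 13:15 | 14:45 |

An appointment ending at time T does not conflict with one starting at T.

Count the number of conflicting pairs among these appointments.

Sorted by start: Kenji, Marcus, Felix, Declan, Amara, Mateo, Priya.
Marcus starts before Kenji ends → Kenji and Marcus overlap.
Felix starts after Kenji ends; Kenji is clear from here.
Felix starts after Marcus ends; Marcus is clear from here.
Declan starts before Felix ends → Felix and Declan overlap.
Amara starts before Felix ends → Felix and Amara overlap.
Mateo starts exactly when Felix ends (back-to-back, no overlap); Felix is clear from here.
Amara starts after Declan ends; Declan is clear from here.
Mateo starts before Amara ends → Amara and Mateo overlap.
Priya starts after Amara ends.
Priya starts before Mateo ends → Mateo and Priya overlap.
Overlapping pairs: Amara & Felix, Amara & Mateo, Declan & Felix, Kenji & Marcus, Mateo & Priya — 5 in total.

5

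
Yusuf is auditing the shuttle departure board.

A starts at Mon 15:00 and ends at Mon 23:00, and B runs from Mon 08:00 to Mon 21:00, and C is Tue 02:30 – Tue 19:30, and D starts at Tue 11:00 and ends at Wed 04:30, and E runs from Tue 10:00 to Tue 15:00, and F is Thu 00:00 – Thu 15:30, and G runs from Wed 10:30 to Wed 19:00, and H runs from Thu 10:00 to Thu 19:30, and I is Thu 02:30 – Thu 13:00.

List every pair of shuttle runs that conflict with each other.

A & B, C & D, C & E, D & E, F & H, F & I, H & I

Two intervals overlap when each starts before the other ends.
Sorted by start: B, A, C, E, D, G, F, I, H.
A starts before B ends → B and A overlap.
C starts after B ends — done with B.
C starts after A ends — done with A.
E starts before C ends → C and E overlap.
D starts before C ends → C and D overlap.
G starts after C ends — done with C.
D starts before E ends → E and D overlap.
G starts after E ends — done with E.
G starts after D ends — done with D.
F starts after G ends — done with G.
I starts before F ends → F and I overlap.
H starts before F ends → F and H overlap.
H starts before I ends → I and H overlap.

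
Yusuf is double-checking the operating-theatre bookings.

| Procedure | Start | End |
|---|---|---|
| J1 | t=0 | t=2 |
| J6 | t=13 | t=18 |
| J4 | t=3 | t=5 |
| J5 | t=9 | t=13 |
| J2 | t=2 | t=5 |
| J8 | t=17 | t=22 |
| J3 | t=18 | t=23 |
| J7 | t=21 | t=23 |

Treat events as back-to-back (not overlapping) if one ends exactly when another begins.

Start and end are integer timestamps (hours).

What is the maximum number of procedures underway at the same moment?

Walk through starts and ends in time order (an end at T is processed before a start at T):
t=0 start J1 → 1
t=2 end J1 → 0
t=2 start J2 → 1
t=3 start J4 → 2
t=5 end J2 → 1
t=5 end J4 → 0
t=9 start J5 → 1
t=13 end J5 → 0
t=13 start J6 → 1
t=17 start J8 → 2
t=18 end J6 → 1
t=18 start J3 → 2
t=21 start J7 → 3
t=22 end J8 → 2
t=23 end J3 → 1
t=23 end J7 → 0
Peak is 3, at t=21 (J3, J7, J8).

3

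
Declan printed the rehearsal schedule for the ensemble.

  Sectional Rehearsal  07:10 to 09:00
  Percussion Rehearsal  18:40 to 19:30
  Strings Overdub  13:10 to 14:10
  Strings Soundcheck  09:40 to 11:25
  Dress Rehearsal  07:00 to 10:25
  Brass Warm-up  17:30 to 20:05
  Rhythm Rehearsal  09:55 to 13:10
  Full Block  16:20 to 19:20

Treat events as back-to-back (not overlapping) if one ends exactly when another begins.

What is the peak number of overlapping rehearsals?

3

Sweep the timeline, counting +1 at each start and −1 at each end (ends before starts at a tie):
07:00 start Dress Rehearsal → 1
07:10 start Sectional Rehearsal → 2
09:00 end Sectional Rehearsal → 1
09:40 start Strings Soundcheck → 2
09:55 start Rhythm Rehearsal → 3
10:25 end Dress Rehearsal → 2
11:25 end Strings Soundcheck → 1
13:10 end Rhythm Rehearsal → 0
13:10 start Strings Overdub → 1
14:10 end Strings Overdub → 0
16:20 start Full Block → 1
17:30 start Brass Warm-up → 2
18:40 start Percussion Rehearsal → 3
19:20 end Full Block → 2
19:30 end Percussion Rehearsal → 1
20:05 end Brass Warm-up → 0
Peak is 3, at 09:55 (Dress Rehearsal, Rhythm Rehearsal, Strings Soundcheck).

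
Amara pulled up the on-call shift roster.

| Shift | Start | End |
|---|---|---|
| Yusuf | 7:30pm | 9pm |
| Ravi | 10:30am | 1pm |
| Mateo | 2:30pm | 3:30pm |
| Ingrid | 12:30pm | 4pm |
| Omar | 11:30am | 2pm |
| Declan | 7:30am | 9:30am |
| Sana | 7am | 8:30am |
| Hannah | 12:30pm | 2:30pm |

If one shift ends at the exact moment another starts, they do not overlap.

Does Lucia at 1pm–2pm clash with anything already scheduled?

Sana: ends 8:30am at or before Lucia starts 1pm → clear.
Declan: ends 9:30am at or before Lucia starts 1pm → clear.
Ravi: ends 1pm at or before Lucia starts 1pm → clear.
Omar: starts 11:30am before Lucia ends 2pm, and ends 2pm after Lucia starts 1pm → overlap.
Hannah: starts 12:30pm before Lucia ends 2pm, and ends 2:30pm after Lucia starts 1pm → overlap.
Ingrid: starts 12:30pm before Lucia ends 2pm, and ends 4pm after Lucia starts 1pm → overlap.
Mateo: starts 2:30pm at or after Lucia ends 2pm → clear.
Yusuf: starts 7:30pm at or after Lucia ends 2pm → clear.
Lucia overlaps Hannah, Omar, Ingrid.

Yes — it overlaps Hannah, Ingrid, Omar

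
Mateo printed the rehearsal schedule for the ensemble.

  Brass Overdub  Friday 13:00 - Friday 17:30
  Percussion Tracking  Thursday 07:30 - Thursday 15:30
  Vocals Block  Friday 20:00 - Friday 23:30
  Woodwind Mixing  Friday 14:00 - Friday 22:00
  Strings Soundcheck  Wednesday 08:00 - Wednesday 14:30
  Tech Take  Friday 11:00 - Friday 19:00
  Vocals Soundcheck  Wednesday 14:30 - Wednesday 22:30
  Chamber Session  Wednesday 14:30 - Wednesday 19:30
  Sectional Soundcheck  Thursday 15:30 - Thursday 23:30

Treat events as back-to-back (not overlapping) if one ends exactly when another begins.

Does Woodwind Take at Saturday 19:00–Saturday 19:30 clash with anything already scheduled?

No — it doesn't clash with anything

Strings Soundcheck: ends Wednesday 14:30 at or before Woodwind Take starts Saturday 19:00 → clear.
Vocals Soundcheck: ends Wednesday 22:30 at or before Woodwind Take starts Saturday 19:00 → clear.
Chamber Session: ends Wednesday 19:30 at or before Woodwind Take starts Saturday 19:00 → clear.
Percussion Tracking: ends Thursday 15:30 at or before Woodwind Take starts Saturday 19:00 → clear.
Sectional Soundcheck: ends Thursday 23:30 at or before Woodwind Take starts Saturday 19:00 → clear.
Tech Take: ends Friday 19:00 at or before Woodwind Take starts Saturday 19:00 → clear.
Brass Overdub: ends Friday 17:30 at or before Woodwind Take starts Saturday 19:00 → clear.
Woodwind Mixing: ends Friday 22:00 at or before Woodwind Take starts Saturday 19:00 → clear.
Vocals Block: ends Friday 23:30 at or before Woodwind Take starts Saturday 19:00 → clear.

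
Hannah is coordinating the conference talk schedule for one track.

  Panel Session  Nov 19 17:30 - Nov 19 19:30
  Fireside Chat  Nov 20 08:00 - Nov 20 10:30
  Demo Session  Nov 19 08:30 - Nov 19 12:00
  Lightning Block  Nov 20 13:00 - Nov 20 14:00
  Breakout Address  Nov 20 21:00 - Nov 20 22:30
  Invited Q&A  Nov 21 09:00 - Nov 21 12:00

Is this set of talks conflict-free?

Yes

Sorted by start: Demo Session, Panel Session, Fireside Chat, Lightning Block, Breakout Address, Invited Q&A.
Panel Session starts after Demo Session ends — done with Demo Session.
Fireside Chat starts after Panel Session ends — done with Panel Session.
Lightning Block starts after Fireside Chat ends — done with Fireside Chat.
Breakout Address starts after Lightning Block ends — done with Lightning Block.
Invited Q&A starts after Breakout Address ends.
Every pair is clear; the schedule has no overlaps.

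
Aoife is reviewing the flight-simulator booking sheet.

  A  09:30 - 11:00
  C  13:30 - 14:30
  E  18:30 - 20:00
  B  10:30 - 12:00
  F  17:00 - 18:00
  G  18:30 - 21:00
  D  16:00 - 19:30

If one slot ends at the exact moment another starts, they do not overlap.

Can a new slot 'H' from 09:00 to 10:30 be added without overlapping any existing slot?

A: starts 09:30 before H ends 10:30, and ends 11:00 after H starts 09:00 → overlap.
B: starts 10:30 at or after H ends 10:30 → clear.
C: starts 13:30 at or after H ends 10:30 → clear.
D: starts 16:00 at or after H ends 10:30 → clear.
F: starts 17:00 at or after H ends 10:30 → clear.
E: starts 18:30 at or after H ends 10:30 → clear.
G: starts 18:30 at or after H ends 10:30 → clear.
H overlaps A.

No — it overlaps A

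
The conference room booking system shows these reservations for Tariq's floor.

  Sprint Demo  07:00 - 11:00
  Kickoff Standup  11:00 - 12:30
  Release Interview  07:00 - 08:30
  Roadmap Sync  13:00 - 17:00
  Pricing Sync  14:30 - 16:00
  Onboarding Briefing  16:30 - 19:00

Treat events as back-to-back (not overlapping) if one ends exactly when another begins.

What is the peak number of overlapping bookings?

2

Sweep the timeline, counting +1 at each start and −1 at each end (ends before starts at a tie):
07:00 start Release Interview → 1
07:00 start Sprint Demo → 2
08:30 end Release Interview → 1
11:00 end Sprint Demo → 0
11:00 start Kickoff Standup → 1
12:30 end Kickoff Standup → 0
13:00 start Roadmap Sync → 1
14:30 start Pricing Sync → 2
16:00 end Pricing Sync → 1
16:30 start Onboarding Briefing → 2
17:00 end Roadmap Sync → 1
19:00 end Onboarding Briefing → 0
Peak is 2, at 07:00 (Release Interview, Sprint Demo).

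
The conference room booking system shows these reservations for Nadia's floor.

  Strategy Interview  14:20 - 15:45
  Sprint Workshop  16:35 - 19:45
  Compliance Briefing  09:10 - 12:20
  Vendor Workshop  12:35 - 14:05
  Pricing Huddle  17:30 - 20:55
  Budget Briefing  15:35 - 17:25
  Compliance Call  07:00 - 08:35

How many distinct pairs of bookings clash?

3

Sorted by start: Compliance Call, Compliance Briefing, Vendor Workshop, Strategy Interview, Budget Briefing, Sprint Workshop, Pricing Huddle.
Compliance Briefing starts after Compliance Call ends; Compliance Call is clear from here.
Vendor Workshop starts after Compliance Briefing ends; Compliance Briefing is clear from here.
Strategy Interview starts after Vendor Workshop ends; Vendor Workshop is clear from here.
Budget Briefing starts before Strategy Interview ends → Strategy Interview and Budget Briefing overlap.
Sprint Workshop starts after Strategy Interview ends; Strategy Interview is clear from here.
Sprint Workshop starts before Budget Briefing ends → Budget Briefing and Sprint Workshop overlap.
Pricing Huddle starts after Budget Briefing ends.
Pricing Huddle starts before Sprint Workshop ends → Sprint Workshop and Pricing Huddle overlap.
Overlapping pairs: Budget Briefing & Sprint Workshop, Budget Briefing & Strategy Interview, Pricing Huddle & Sprint Workshop — 3 in total.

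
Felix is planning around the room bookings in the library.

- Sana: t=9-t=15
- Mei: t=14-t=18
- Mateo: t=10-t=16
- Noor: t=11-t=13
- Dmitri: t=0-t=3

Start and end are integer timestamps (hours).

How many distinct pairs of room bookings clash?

Sorted by start: Dmitri, Sana, Mateo, Noor, Mei.
Sana starts after Dmitri ends — done with Dmitri.
Mateo starts before Sana ends → Sana and Mateo overlap.
Noor starts before Sana ends → Sana and Noor overlap.
Mei starts before Sana ends → Sana and Mei overlap.
Noor starts before Mateo ends → Mateo and Noor overlap.
Mei starts before Mateo ends → Mateo and Mei overlap.
Mei starts after Noor ends.
Overlapping pairs: Mateo & Mei, Mateo & Noor, Mateo & Sana, Mei & Sana, Noor & Sana — 5 in total.

5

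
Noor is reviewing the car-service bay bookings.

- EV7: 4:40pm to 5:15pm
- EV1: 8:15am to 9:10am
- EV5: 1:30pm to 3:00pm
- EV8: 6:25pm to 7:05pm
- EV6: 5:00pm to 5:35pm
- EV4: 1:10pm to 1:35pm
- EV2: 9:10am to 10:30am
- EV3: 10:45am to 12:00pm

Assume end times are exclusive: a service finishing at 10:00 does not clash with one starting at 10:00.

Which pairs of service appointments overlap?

Check each pair: they overlap iff neither finishes before the other starts.
Sorted by start: EV1, EV2, EV3, EV4, EV5, EV7, EV6, EV8.
EV2 starts exactly when EV1 ends (back-to-back, no overlap); EV1 is clear from here.
EV3 starts after EV2 ends; EV2 is clear from here.
EV4 starts after EV3 ends; EV3 is clear from here.
EV5 starts before EV4 ends → EV4 and EV5 overlap.
EV7 starts after EV4 ends; EV4 is clear from here.
EV7 starts after EV5 ends; EV5 is clear from here.
EV6 starts before EV7 ends → EV7 and EV6 overlap.
EV8 starts after EV7 ends.
EV8 starts after EV6 ends.

EV4 & EV5, EV6 & EV7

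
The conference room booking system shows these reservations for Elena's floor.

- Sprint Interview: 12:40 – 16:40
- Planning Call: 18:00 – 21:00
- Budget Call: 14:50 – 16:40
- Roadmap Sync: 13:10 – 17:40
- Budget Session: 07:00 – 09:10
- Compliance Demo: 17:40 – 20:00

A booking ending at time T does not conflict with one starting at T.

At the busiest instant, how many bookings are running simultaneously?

Sweep the timeline, counting +1 at each start and −1 at each end (ends before starts at a tie):
07:00 start Budget Session → 1
09:10 end Budget Session → 0
12:40 start Sprint Interview → 1
13:10 start Roadmap Sync → 2
14:50 start Budget Call → 3
16:40 end Budget Call → 2
16:40 end Sprint Interview → 1
17:40 end Roadmap Sync → 0
17:40 start Compliance Demo → 1
18:00 start Planning Call → 2
20:00 end Compliance Demo → 1
21:00 end Planning Call → 0
Peak is 3, at 14:50 (Budget Call, Roadmap Sync, Sprint Interview).

3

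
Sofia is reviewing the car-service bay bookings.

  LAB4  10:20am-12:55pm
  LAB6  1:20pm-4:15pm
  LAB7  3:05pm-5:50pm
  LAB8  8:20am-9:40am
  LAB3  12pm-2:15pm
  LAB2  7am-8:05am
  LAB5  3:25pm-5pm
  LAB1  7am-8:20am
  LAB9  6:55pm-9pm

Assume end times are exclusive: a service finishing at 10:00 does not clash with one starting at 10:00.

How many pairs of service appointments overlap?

Sorted by start: LAB1, LAB2, LAB8, LAB4, LAB3, LAB6, LAB7, LAB5, LAB9.
LAB2 starts before LAB1 ends → LAB1 and LAB2 overlap.
LAB8 starts exactly when LAB1 ends (back-to-back, no overlap), so nothing later overlaps LAB1 either.
LAB8 starts after LAB2 ends, so nothing later overlaps LAB2 either.
LAB4 starts after LAB8 ends, so nothing later overlaps LAB8 either.
LAB3 starts before LAB4 ends → LAB4 and LAB3 overlap.
LAB6 starts after LAB4 ends, so nothing later overlaps LAB4 either.
LAB6 starts before LAB3 ends → LAB3 and LAB6 overlap.
LAB7 starts after LAB3 ends, so nothing later overlaps LAB3 either.
LAB7 starts before LAB6 ends → LAB6 and LAB7 overlap.
LAB5 starts before LAB6 ends → LAB6 and LAB5 overlap.
LAB9 starts after LAB6 ends.
LAB5 starts before LAB7 ends → LAB7 and LAB5 overlap.
LAB9 starts after LAB7 ends.
LAB9 starts after LAB5 ends.
Overlapping pairs: LAB1 & LAB2, LAB3 & LAB4, LAB3 & LAB6, LAB5 & LAB6, LAB5 & LAB7, LAB6 & LAB7 — 6 in total.

6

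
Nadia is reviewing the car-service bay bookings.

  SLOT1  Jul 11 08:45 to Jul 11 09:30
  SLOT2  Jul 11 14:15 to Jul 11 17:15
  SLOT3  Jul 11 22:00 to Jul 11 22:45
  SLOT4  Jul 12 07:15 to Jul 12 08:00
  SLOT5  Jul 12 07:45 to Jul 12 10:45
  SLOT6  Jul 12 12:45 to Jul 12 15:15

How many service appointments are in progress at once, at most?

2

Walk through starts and ends in time order (an end at T is processed before a start at T):
Jul 11 08:45 start SLOT1 → 1
Jul 11 09:30 end SLOT1 → 0
Jul 11 14:15 start SLOT2 → 1
Jul 11 17:15 end SLOT2 → 0
Jul 11 22:00 start SLOT3 → 1
Jul 11 22:45 end SLOT3 → 0
Jul 12 07:15 start SLOT4 → 1
Jul 12 07:45 start SLOT5 → 2
Jul 12 08:00 end SLOT4 → 1
Jul 12 10:45 end SLOT5 → 0
Jul 12 12:45 start SLOT6 → 1
Jul 12 15:15 end SLOT6 → 0
Peak is 2, at Jul 12 07:45 (SLOT4, SLOT5).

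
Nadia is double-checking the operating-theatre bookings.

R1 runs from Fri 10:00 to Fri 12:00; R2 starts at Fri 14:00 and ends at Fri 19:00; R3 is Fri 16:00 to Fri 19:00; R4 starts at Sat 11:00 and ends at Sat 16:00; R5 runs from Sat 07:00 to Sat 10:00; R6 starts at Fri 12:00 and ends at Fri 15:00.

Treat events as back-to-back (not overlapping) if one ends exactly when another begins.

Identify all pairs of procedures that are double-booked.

Sorted by start: R1, R6, R2, R3, R5, R4.
R6 starts exactly when R1 ends (back-to-back, no overlap), so nothing later overlaps R1 either.
R2 starts before R6 ends → R6 and R2 overlap.
R3 starts after R6 ends, so nothing later overlaps R6 either.
R3 starts before R2 ends → R2 and R3 overlap.
R5 starts after R2 ends, so nothing later overlaps R2 either.
R5 starts after R3 ends, so nothing later overlaps R3 either.
R4 starts after R5 ends.

R2 & R3, R2 & R6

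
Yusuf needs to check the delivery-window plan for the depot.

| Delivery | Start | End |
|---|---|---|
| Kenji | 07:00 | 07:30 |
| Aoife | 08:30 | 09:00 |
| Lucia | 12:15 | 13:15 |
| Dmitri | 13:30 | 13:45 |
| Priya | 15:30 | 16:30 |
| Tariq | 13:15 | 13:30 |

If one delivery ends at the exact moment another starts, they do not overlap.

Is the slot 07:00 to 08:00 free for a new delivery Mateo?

No — it overlaps Kenji

Kenji: starts 07:00 before Mateo ends 08:00, and ends 07:30 after Mateo starts 07:00 → overlap.
Aoife: starts 08:30 at or after Mateo ends 08:00 → clear.
Lucia: starts 12:15 at or after Mateo ends 08:00 → clear.
Tariq: starts 13:15 at or after Mateo ends 08:00 → clear.
Dmitri: starts 13:30 at or after Mateo ends 08:00 → clear.
Priya: starts 15:30 at or after Mateo ends 08:00 → clear.
Mateo overlaps Kenji.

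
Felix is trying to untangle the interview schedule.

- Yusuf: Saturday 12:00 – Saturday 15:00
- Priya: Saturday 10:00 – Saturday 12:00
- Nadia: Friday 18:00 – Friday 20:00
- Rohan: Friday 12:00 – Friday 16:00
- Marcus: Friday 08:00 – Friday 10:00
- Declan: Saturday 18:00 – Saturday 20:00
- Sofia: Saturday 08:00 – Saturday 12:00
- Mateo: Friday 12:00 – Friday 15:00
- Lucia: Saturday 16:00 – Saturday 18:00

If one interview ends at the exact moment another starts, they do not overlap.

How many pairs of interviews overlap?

Check each pair: they overlap iff neither finishes before the other starts.
Sorted by start: Marcus, Mateo, Rohan, Nadia, Sofia, Priya, Yusuf, Lucia, Declan.
Mateo starts after Marcus ends; Marcus is clear from here.
Rohan starts before Mateo ends → Mateo and Rohan overlap.
Nadia starts after Mateo ends; Mateo is clear from here.
Nadia starts after Rohan ends; Rohan is clear from here.
Sofia starts after Nadia ends; Nadia is clear from here.
Priya starts before Sofia ends → Sofia and Priya overlap.
Yusuf starts exactly when Sofia ends (back-to-back, no overlap); Sofia is clear from here.
Yusuf starts exactly when Priya ends (back-to-back, no overlap); Priya is clear from here.
Lucia starts after Yusuf ends; Yusuf is clear from here.
Declan starts exactly when Lucia ends (back-to-back, no overlap).
Overlapping pairs: Mateo & Rohan, Priya & Sofia — 2 in total.

2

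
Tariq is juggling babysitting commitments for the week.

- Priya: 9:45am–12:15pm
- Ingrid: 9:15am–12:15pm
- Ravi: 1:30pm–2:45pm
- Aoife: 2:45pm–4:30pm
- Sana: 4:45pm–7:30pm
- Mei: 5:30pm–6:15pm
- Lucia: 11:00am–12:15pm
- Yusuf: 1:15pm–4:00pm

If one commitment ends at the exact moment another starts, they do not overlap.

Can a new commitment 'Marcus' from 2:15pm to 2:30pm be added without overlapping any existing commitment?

Ingrid: ends 12:15pm at or before Marcus starts 2:15pm → clear.
Priya: ends 12:15pm at or before Marcus starts 2:15pm → clear.
Lucia: ends 12:15pm at or before Marcus starts 2:15pm → clear.
Yusuf: starts 1:15pm before Marcus ends 2:30pm, and ends 4:00pm after Marcus starts 2:15pm → overlap.
Ravi: starts 1:30pm before Marcus ends 2:30pm, and ends 2:45pm after Marcus starts 2:15pm → overlap.
Aoife: starts 2:45pm at or after Marcus ends 2:30pm → clear.
Sana: starts 4:45pm at or after Marcus ends 2:30pm → clear.
Mei: starts 5:30pm at or after Marcus ends 2:30pm → clear.
Marcus overlaps Yusuf, Ravi.

No — it overlaps Ravi, Yusuf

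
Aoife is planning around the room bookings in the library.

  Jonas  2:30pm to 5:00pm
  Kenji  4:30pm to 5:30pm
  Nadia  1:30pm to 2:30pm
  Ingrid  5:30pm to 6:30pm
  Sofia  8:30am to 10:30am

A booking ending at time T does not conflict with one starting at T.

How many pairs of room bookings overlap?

1

Check each pair: they overlap iff neither finishes before the other starts.
Sorted by start: Sofia, Nadia, Jonas, Kenji, Ingrid.
Nadia starts after Sofia ends — done with Sofia.
Jonas starts exactly when Nadia ends (back-to-back, no overlap) — done with Nadia.
Kenji starts before Jonas ends → Jonas and Kenji overlap.
Ingrid starts after Jonas ends.
Ingrid starts exactly when Kenji ends (back-to-back, no overlap).
Overlapping pairs: Jonas & Kenji — 1 in total.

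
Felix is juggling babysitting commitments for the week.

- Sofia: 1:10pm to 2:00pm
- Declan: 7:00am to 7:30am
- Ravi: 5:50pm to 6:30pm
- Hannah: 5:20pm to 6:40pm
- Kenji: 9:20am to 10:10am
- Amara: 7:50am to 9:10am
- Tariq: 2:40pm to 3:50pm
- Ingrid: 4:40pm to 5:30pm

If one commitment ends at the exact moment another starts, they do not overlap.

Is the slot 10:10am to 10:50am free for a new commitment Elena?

Yes — the slot is free

Declan: ends 7:30am at or before Elena starts 10:10am → clear.
Amara: ends 9:10am at or before Elena starts 10:10am → clear.
Kenji: ends 10:10am at or before Elena starts 10:10am → clear.
Sofia: starts 1:10pm at or after Elena ends 10:50am → clear.
Tariq: starts 2:40pm at or after Elena ends 10:50am → clear.
Ingrid: starts 4:40pm at or after Elena ends 10:50am → clear.
Hannah: starts 5:20pm at or after Elena ends 10:50am → clear.
Ravi: starts 5:50pm at or after Elena ends 10:50am → clear.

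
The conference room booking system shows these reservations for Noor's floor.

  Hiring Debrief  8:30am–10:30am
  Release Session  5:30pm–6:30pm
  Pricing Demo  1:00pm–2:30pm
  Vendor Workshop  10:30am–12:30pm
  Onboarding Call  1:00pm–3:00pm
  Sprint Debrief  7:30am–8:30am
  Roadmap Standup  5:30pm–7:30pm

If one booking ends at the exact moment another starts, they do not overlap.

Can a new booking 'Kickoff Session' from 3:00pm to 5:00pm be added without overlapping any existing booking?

Yes — the slot is free

Sprint Debrief: ends 8:30am at or before Kickoff Session starts 3:00pm → clear.
Hiring Debrief: ends 10:30am at or before Kickoff Session starts 3:00pm → clear.
Vendor Workshop: ends 12:30pm at or before Kickoff Session starts 3:00pm → clear.
Onboarding Call: ends 3:00pm at or before Kickoff Session starts 3:00pm → clear.
Pricing Demo: ends 2:30pm at or before Kickoff Session starts 3:00pm → clear.
Roadmap Standup: starts 5:30pm at or after Kickoff Session ends 5:00pm → clear.
Release Session: starts 5:30pm at or after Kickoff Session ends 5:00pm → clear.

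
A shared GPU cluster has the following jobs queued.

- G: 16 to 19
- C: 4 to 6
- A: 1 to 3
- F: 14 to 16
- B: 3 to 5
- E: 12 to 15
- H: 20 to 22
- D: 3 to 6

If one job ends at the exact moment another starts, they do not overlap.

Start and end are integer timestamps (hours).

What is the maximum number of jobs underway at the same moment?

Sweep the timeline, counting +1 at each start and −1 at each end (ends before starts at a tie):
1 start A → 1
3 end A → 0
3 start B → 1
3 start D → 2
4 start C → 3
5 end B → 2
6 end C → 1
6 end D → 0
12 start E → 1
14 start F → 2
15 end E → 1
16 end F → 0
16 start G → 1
19 end G → 0
20 start H → 1
22 end H → 0
Peak is 3, at 4 (B, C, D).

3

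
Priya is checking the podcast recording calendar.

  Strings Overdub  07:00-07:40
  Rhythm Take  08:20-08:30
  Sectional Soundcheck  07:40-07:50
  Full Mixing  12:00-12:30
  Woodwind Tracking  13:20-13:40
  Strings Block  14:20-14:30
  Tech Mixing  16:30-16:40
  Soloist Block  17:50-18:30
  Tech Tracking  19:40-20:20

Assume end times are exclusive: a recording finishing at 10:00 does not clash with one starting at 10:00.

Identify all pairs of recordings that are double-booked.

no overlapping pairs

Sorted by start: Strings Overdub, Sectional Soundcheck, Rhythm Take, Full Mixing, Woodwind Tracking, Strings Block, Tech Mixing, Soloist Block, Tech Tracking.
Sectional Soundcheck starts exactly when Strings Overdub ends (back-to-back, no overlap), so nothing later overlaps Strings Overdub either.
Rhythm Take starts after Sectional Soundcheck ends, so nothing later overlaps Sectional Soundcheck either.
Full Mixing starts after Rhythm Take ends, so nothing later overlaps Rhythm Take either.
Woodwind Tracking starts after Full Mixing ends, so nothing later overlaps Full Mixing either.
Strings Block starts after Woodwind Tracking ends, so nothing later overlaps Woodwind Tracking either.
Tech Mixing starts after Strings Block ends, so nothing later overlaps Strings Block either.
Soloist Block starts after Tech Mixing ends, so nothing later overlaps Tech Mixing either.
Tech Tracking starts after Soloist Block ends.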